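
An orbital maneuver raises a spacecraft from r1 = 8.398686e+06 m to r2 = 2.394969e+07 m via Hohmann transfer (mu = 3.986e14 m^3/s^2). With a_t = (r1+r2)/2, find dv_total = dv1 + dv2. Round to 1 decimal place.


Step 1: Transfer semi-major axis a_t = (8.398686e+06 + 2.394969e+07) / 2 = 1.617419e+07 m
Step 2: v1 (circular at r1) = sqrt(mu/r1) = 6889.11 m/s
Step 3: v_t1 = sqrt(mu*(2/r1 - 1/a_t)) = 8383.04 m/s
Step 4: dv1 = |8383.04 - 6889.11| = 1493.94 m/s
Step 5: v2 (circular at r2) = 4079.61 m/s, v_t2 = 2939.77 m/s
Step 6: dv2 = |4079.61 - 2939.77| = 1139.84 m/s
Step 7: Total delta-v = 1493.94 + 1139.84 = 2633.8 m/s

2633.8


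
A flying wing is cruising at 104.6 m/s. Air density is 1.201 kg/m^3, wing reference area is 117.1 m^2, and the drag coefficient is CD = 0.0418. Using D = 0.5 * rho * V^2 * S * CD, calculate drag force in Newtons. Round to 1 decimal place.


Step 1: Dynamic pressure q = 0.5 * 1.201 * 104.6^2 = 6570.1666 Pa
Step 2: Drag D = q * S * CD = 6570.1666 * 117.1 * 0.0418
Step 3: D = 32159.5 N

32159.5


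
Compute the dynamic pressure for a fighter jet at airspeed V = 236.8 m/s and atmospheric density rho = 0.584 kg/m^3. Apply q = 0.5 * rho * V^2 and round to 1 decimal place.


Step 1: V^2 = 236.8^2 = 56074.24
Step 2: q = 0.5 * 0.584 * 56074.24
Step 3: q = 16373.7 Pa

16373.7


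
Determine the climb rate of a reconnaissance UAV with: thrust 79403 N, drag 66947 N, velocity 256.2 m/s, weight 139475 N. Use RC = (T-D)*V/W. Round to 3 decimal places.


Step 1: Excess thrust = T - D = 79403 - 66947 = 12456 N
Step 2: Excess power = 12456 * 256.2 = 3191227.2 W
Step 3: RC = 3191227.2 / 139475 = 22.880 m/s

22.880


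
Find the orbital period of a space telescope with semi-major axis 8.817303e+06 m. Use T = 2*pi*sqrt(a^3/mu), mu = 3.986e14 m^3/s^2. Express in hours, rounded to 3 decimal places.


Step 1: a^3 / mu = 6.854997e+20 / 3.986e14 = 1.719769e+06
Step 2: sqrt(1.719769e+06) = 1311.3995 s
Step 3: T = 2*pi * 1311.3995 = 8239.77 s
Step 4: T in hours = 8239.77 / 3600 = 2.289 hours

2.289


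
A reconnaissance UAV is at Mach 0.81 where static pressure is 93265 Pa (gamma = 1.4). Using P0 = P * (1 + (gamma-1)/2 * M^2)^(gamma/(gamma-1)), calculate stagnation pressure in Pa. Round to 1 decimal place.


Step 1: (gamma-1)/2 * M^2 = 0.2 * 0.6561 = 0.13122
Step 2: 1 + 0.13122 = 1.13122
Step 3: Exponent gamma/(gamma-1) = 3.5
Step 4: P0 = 93265 * 1.13122^3.5 = 143593.1 Pa

143593.1


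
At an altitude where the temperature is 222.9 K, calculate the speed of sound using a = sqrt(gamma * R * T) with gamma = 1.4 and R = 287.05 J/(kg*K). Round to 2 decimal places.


Step 1: gamma * R * T = 1.4 * 287.05 * 222.9 = 89576.823
Step 2: a = sqrt(89576.823) = 299.29 m/s

299.29


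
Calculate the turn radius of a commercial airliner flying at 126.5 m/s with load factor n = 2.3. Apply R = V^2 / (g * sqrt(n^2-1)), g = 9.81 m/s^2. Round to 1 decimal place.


Step 1: V^2 = 126.5^2 = 16002.25
Step 2: n^2 - 1 = 2.3^2 - 1 = 4.29
Step 3: sqrt(4.29) = 2.071232
Step 4: R = 16002.25 / (9.81 * 2.071232) = 787.6 m

787.6


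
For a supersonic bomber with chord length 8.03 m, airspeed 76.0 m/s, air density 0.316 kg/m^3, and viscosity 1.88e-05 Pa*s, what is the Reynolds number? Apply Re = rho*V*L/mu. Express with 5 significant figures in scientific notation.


Step 1: Numerator = rho * V * L = 0.316 * 76.0 * 8.03 = 192.84848
Step 2: Re = 192.84848 / 1.88e-05
Step 3: Re = 1.0258e+07

1.0258e+07


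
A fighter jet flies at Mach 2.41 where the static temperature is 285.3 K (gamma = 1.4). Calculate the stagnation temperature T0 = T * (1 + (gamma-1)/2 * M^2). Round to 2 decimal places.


Step 1: (gamma-1)/2 = 0.2
Step 2: M^2 = 5.8081
Step 3: 1 + 0.2 * 5.8081 = 2.16162
Step 4: T0 = 285.3 * 2.16162 = 616.71 K

616.71


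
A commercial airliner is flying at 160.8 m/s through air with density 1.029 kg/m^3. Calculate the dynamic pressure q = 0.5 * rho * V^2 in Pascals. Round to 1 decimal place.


Step 1: V^2 = 160.8^2 = 25856.64
Step 2: q = 0.5 * 1.029 * 25856.64
Step 3: q = 13303.2 Pa

13303.2


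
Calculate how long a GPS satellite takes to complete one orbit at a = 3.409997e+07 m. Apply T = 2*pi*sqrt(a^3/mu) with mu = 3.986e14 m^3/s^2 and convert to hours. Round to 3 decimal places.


Step 1: a^3 / mu = 3.965172e+22 / 3.986e14 = 9.947746e+07
Step 2: sqrt(9.947746e+07) = 9973.8389 s
Step 3: T = 2*pi * 9973.8389 = 62667.48 s
Step 4: T in hours = 62667.48 / 3600 = 17.408 hours

17.408


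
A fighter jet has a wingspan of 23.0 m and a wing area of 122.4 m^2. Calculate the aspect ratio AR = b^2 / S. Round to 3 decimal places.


Step 1: b^2 = 23.0^2 = 529.0
Step 2: AR = 529.0 / 122.4 = 4.322

4.322


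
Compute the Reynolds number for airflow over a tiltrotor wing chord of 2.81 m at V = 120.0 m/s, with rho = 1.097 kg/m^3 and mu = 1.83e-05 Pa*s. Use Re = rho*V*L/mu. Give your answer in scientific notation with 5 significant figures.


Step 1: Numerator = rho * V * L = 1.097 * 120.0 * 2.81 = 369.9084
Step 2: Re = 369.9084 / 1.83e-05
Step 3: Re = 2.0214e+07

2.0214e+07


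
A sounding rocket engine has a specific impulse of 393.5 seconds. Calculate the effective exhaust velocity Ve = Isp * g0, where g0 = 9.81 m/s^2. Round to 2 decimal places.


Step 1: Ve = Isp * g0 = 393.5 * 9.81
Step 2: Ve = 3860.24 m/s

3860.24


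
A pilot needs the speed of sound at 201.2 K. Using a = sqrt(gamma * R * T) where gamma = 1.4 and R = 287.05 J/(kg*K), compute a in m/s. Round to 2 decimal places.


Step 1: gamma * R * T = 1.4 * 287.05 * 201.2 = 80856.244
Step 2: a = sqrt(80856.244) = 284.35 m/s

284.35


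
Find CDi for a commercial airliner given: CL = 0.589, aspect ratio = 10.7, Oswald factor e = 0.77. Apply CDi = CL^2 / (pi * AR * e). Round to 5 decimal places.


Step 1: CL^2 = 0.589^2 = 0.346921
Step 2: pi * AR * e = 3.14159 * 10.7 * 0.77 = 25.883582
Step 3: CDi = 0.346921 / 25.883582 = 0.01340

0.01340


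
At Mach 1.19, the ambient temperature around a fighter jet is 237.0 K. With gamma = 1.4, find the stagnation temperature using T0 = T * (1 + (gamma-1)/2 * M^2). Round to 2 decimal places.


Step 1: (gamma-1)/2 = 0.2
Step 2: M^2 = 1.4161
Step 3: 1 + 0.2 * 1.4161 = 1.28322
Step 4: T0 = 237.0 * 1.28322 = 304.12 K

304.12


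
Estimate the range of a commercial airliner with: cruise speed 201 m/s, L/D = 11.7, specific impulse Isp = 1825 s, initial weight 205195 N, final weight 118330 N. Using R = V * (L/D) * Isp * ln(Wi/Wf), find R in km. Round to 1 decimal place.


Step 1: Coefficient = V * (L/D) * Isp = 201 * 11.7 * 1825 = 4291852.5 m
Step 2: Wi/Wf = 205195 / 118330 = 1.734091
Step 3: ln(1.734091) = 0.550483
Step 4: R = 4291852.5 * 0.550483 = 2362593.6 m = 2362.6 km

2362.6


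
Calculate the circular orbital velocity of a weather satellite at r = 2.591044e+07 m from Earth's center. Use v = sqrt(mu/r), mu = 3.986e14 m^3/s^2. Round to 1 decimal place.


Step 1: mu / r = 3.986e14 / 2.591044e+07 = 15383760.3684
Step 2: v = sqrt(15383760.3684) = 3922.2 m/s

3922.2


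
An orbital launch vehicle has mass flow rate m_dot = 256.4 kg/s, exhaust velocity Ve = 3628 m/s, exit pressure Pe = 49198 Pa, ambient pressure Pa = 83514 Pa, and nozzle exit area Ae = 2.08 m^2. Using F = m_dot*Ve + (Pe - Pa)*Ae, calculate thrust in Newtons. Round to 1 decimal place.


Step 1: Momentum thrust = m_dot * Ve = 256.4 * 3628 = 930219.2 N
Step 2: Pressure thrust = (Pe - Pa) * Ae = (49198 - 83514) * 2.08 = -71377.28 N
Step 3: Total thrust F = 930219.2 + -71377.28 = 858841.9 N

858841.9


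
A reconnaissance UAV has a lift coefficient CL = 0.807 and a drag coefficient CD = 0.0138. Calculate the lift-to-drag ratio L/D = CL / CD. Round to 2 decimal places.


Step 1: L/D = CL / CD = 0.807 / 0.0138
Step 2: L/D = 58.48

58.48


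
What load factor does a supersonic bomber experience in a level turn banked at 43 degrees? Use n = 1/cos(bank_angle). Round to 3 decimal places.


Step 1: Convert 43 degrees to radians = 0.750492
Step 2: cos(43 deg) = 0.731354
Step 3: n = 1 / 0.731354 = 1.367

1.367


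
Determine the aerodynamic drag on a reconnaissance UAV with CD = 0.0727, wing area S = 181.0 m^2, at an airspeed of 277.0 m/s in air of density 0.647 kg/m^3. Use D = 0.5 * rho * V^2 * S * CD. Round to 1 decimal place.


Step 1: Dynamic pressure q = 0.5 * 0.647 * 277.0^2 = 24821.8315 Pa
Step 2: Drag D = q * S * CD = 24821.8315 * 181.0 * 0.0727
Step 3: D = 326623.0 N

326623.0


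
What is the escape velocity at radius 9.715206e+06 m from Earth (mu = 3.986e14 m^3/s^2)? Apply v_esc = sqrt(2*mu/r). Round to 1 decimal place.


Step 1: 2*mu/r = 2 * 3.986e14 / 9.715206e+06 = 82056932.1947
Step 2: v_esc = sqrt(82056932.1947) = 9058.5 m/s

9058.5


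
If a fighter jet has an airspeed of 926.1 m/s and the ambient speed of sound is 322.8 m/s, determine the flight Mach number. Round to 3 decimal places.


Step 1: M = V / a = 926.1 / 322.8
Step 2: M = 2.869

2.869


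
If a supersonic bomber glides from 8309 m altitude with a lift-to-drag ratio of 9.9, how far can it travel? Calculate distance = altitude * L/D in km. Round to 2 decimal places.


Step 1: Glide distance = altitude * L/D = 8309 * 9.9 = 82259.1 m
Step 2: Convert to km: 82259.1 / 1000 = 82.26 km

82.26


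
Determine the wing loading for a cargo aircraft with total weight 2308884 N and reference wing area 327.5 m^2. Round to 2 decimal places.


Step 1: Wing loading = W / S = 2308884 / 327.5
Step 2: Wing loading = 7050.03 N/m^2

7050.03


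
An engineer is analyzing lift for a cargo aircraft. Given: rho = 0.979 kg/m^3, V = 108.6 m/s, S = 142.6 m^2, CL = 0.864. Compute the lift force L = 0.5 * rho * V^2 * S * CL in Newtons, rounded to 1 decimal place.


Step 1: Calculate dynamic pressure q = 0.5 * 0.979 * 108.6^2 = 0.5 * 0.979 * 11793.96 = 5773.1434 Pa
Step 2: Multiply by wing area and lift coefficient: L = 5773.1434 * 142.6 * 0.864
Step 3: L = 823250.2517 * 0.864 = 711288.2 N

711288.2


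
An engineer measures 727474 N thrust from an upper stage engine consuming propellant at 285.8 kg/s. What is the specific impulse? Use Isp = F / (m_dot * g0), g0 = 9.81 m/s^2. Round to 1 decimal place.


Step 1: m_dot * g0 = 285.8 * 9.81 = 2803.7
Step 2: Isp = 727474 / 2803.7 = 259.5 s

259.5


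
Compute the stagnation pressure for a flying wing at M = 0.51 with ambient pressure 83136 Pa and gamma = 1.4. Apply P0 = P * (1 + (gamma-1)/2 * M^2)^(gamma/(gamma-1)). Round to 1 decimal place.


Step 1: (gamma-1)/2 * M^2 = 0.2 * 0.2601 = 0.05202
Step 2: 1 + 0.05202 = 1.05202
Step 3: Exponent gamma/(gamma-1) = 3.5
Step 4: P0 = 83136 * 1.05202^3.5 = 99282.6 Pa

99282.6


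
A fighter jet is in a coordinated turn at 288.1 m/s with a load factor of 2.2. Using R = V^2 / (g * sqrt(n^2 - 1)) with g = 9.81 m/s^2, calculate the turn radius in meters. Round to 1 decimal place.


Step 1: V^2 = 288.1^2 = 83001.61
Step 2: n^2 - 1 = 2.2^2 - 1 = 3.84
Step 3: sqrt(3.84) = 1.959592
Step 4: R = 83001.61 / (9.81 * 1.959592) = 4317.7 m

4317.7


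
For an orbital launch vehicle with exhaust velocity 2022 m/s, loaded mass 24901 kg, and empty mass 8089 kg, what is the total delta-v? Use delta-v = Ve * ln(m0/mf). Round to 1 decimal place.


Step 1: Mass ratio m0/mf = 24901 / 8089 = 3.078378
Step 2: ln(3.078378) = 1.124403
Step 3: delta-v = 2022 * 1.124403 = 2273.5 m/s

2273.5


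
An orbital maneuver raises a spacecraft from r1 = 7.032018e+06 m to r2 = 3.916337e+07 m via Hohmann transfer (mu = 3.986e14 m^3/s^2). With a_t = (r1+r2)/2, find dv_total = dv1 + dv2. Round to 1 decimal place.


Step 1: Transfer semi-major axis a_t = (7.032018e+06 + 3.916337e+07) / 2 = 2.309769e+07 m
Step 2: v1 (circular at r1) = sqrt(mu/r1) = 7528.85 m/s
Step 3: v_t1 = sqrt(mu*(2/r1 - 1/a_t)) = 9803.57 m/s
Step 4: dv1 = |9803.57 - 7528.85| = 2274.72 m/s
Step 5: v2 (circular at r2) = 3190.28 m/s, v_t2 = 1760.29 m/s
Step 6: dv2 = |3190.28 - 1760.29| = 1429.99 m/s
Step 7: Total delta-v = 2274.72 + 1429.99 = 3704.7 m/s

3704.7


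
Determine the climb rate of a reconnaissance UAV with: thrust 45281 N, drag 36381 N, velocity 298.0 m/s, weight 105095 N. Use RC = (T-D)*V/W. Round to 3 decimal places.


Step 1: Excess thrust = T - D = 45281 - 36381 = 8900 N
Step 2: Excess power = 8900 * 298.0 = 2652200.0 W
Step 3: RC = 2652200.0 / 105095 = 25.236 m/s

25.236


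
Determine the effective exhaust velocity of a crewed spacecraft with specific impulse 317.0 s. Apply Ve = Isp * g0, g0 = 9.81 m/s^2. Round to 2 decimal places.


Step 1: Ve = Isp * g0 = 317.0 * 9.81
Step 2: Ve = 3109.77 m/s

3109.77


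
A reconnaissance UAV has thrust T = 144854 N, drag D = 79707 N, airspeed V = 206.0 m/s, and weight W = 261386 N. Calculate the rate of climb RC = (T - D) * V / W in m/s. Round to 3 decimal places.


Step 1: Excess thrust = T - D = 144854 - 79707 = 65147 N
Step 2: Excess power = 65147 * 206.0 = 13420282.0 W
Step 3: RC = 13420282.0 / 261386 = 51.343 m/s

51.343


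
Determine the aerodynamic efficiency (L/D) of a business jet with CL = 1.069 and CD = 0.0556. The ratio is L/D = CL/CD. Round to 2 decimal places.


Step 1: L/D = CL / CD = 1.069 / 0.0556
Step 2: L/D = 19.23

19.23


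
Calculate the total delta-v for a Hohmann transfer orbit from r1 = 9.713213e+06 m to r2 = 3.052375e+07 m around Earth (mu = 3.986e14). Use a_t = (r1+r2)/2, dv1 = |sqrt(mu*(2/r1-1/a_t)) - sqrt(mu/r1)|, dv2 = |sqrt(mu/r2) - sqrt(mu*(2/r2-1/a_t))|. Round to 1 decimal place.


Step 1: Transfer semi-major axis a_t = (9.713213e+06 + 3.052375e+07) / 2 = 2.011848e+07 m
Step 2: v1 (circular at r1) = sqrt(mu/r1) = 6406.0 m/s
Step 3: v_t1 = sqrt(mu*(2/r1 - 1/a_t)) = 7890.57 m/s
Step 4: dv1 = |7890.57 - 6406.0| = 1484.57 m/s
Step 5: v2 (circular at r2) = 3613.68 m/s, v_t2 = 2510.92 m/s
Step 6: dv2 = |3613.68 - 2510.92| = 1102.76 m/s
Step 7: Total delta-v = 1484.57 + 1102.76 = 2587.3 m/s

2587.3


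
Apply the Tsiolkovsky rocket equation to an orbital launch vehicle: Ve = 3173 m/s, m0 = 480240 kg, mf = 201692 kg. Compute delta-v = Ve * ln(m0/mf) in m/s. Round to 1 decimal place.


Step 1: Mass ratio m0/mf = 480240 / 201692 = 2.381056
Step 2: ln(2.381056) = 0.867544
Step 3: delta-v = 3173 * 0.867544 = 2752.7 m/s

2752.7


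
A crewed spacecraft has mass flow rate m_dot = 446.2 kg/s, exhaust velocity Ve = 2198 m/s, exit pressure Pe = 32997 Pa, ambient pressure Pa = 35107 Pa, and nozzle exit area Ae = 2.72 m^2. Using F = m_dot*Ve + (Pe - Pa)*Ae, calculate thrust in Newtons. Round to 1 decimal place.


Step 1: Momentum thrust = m_dot * Ve = 446.2 * 2198 = 980747.6 N
Step 2: Pressure thrust = (Pe - Pa) * Ae = (32997 - 35107) * 2.72 = -5739.20 N
Step 3: Total thrust F = 980747.6 + -5739.20 = 975008.4 N

975008.4


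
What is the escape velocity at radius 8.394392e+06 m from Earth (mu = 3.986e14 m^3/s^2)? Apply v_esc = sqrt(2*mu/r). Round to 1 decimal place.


Step 1: 2*mu/r = 2 * 3.986e14 / 8.394392e+06 = 94968164.4603
Step 2: v_esc = sqrt(94968164.4603) = 9745.2 m/s

9745.2


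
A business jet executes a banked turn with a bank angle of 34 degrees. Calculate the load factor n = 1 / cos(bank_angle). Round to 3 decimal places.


Step 1: Convert 34 degrees to radians = 0.593412
Step 2: cos(34 deg) = 0.829038
Step 3: n = 1 / 0.829038 = 1.206

1.206


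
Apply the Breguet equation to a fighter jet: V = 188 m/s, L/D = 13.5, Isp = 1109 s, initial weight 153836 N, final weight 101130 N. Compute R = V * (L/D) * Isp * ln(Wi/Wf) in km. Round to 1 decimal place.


Step 1: Coefficient = V * (L/D) * Isp = 188 * 13.5 * 1109 = 2814642.0 m
Step 2: Wi/Wf = 153836 / 101130 = 1.521171
Step 3: ln(1.521171) = 0.41948
Step 4: R = 2814642.0 * 0.41948 = 1180686.8 m = 1180.7 km

1180.7


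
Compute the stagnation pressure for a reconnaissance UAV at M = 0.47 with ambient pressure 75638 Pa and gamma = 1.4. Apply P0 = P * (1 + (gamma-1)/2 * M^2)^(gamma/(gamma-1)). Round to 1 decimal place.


Step 1: (gamma-1)/2 * M^2 = 0.2 * 0.2209 = 0.04418
Step 2: 1 + 0.04418 = 1.04418
Step 3: Exponent gamma/(gamma-1) = 3.5
Step 4: P0 = 75638 * 1.04418^3.5 = 87994.2 Pa

87994.2


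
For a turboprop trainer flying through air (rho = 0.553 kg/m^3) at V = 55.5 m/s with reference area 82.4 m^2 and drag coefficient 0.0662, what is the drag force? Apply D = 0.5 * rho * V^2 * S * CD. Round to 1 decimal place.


Step 1: Dynamic pressure q = 0.5 * 0.553 * 55.5^2 = 851.6891 Pa
Step 2: Drag D = q * S * CD = 851.6891 * 82.4 * 0.0662
Step 3: D = 4645.9 N

4645.9


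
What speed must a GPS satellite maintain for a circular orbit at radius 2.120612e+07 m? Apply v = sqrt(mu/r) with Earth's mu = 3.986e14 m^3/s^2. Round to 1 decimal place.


Step 1: mu / r = 3.986e14 / 2.120612e+07 = 18796460.6444
Step 2: v = sqrt(18796460.6444) = 4335.5 m/s

4335.5


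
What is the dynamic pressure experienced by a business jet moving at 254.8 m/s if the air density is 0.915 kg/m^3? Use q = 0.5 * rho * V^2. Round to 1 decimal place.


Step 1: V^2 = 254.8^2 = 64923.04
Step 2: q = 0.5 * 0.915 * 64923.04
Step 3: q = 29702.3 Pa

29702.3


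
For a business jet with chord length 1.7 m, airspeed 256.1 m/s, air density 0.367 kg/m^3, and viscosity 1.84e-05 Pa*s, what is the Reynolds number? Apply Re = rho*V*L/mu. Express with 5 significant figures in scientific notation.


Step 1: Numerator = rho * V * L = 0.367 * 256.1 * 1.7 = 159.78079
Step 2: Re = 159.78079 / 1.84e-05
Step 3: Re = 8.6837e+06

8.6837e+06


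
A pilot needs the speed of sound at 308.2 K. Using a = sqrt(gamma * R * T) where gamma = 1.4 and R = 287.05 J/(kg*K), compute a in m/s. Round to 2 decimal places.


Step 1: gamma * R * T = 1.4 * 287.05 * 308.2 = 123856.334
Step 2: a = sqrt(123856.334) = 351.93 m/s

351.93


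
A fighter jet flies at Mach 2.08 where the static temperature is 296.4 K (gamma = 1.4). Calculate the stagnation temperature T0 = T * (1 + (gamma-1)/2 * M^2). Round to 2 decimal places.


Step 1: (gamma-1)/2 = 0.2
Step 2: M^2 = 4.3264
Step 3: 1 + 0.2 * 4.3264 = 1.86528
Step 4: T0 = 296.4 * 1.86528 = 552.87 K

552.87


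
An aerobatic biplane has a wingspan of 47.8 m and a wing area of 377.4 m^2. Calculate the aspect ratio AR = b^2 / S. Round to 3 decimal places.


Step 1: b^2 = 47.8^2 = 2284.84
Step 2: AR = 2284.84 / 377.4 = 6.054

6.054


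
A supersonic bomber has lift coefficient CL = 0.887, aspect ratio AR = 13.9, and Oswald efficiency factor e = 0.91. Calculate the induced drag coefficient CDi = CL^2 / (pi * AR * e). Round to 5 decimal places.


Step 1: CL^2 = 0.887^2 = 0.786769
Step 2: pi * AR * e = 3.14159 * 13.9 * 0.91 = 39.738005
Step 3: CDi = 0.786769 / 39.738005 = 0.01980

0.01980


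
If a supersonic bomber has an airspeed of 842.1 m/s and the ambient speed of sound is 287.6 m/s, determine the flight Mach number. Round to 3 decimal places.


Step 1: M = V / a = 842.1 / 287.6
Step 2: M = 2.928

2.928


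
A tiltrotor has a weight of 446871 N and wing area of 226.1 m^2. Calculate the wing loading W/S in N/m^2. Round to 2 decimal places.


Step 1: Wing loading = W / S = 446871 / 226.1
Step 2: Wing loading = 1976.43 N/m^2

1976.43


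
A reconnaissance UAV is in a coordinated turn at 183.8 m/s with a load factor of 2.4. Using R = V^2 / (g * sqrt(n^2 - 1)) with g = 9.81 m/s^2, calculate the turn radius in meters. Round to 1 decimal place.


Step 1: V^2 = 183.8^2 = 33782.44
Step 2: n^2 - 1 = 2.4^2 - 1 = 4.76
Step 3: sqrt(4.76) = 2.181742
Step 4: R = 33782.44 / (9.81 * 2.181742) = 1578.4 m

1578.4


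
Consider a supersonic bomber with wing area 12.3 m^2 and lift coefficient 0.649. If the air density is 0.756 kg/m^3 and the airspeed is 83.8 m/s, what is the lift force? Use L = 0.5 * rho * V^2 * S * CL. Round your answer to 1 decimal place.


Step 1: Calculate dynamic pressure q = 0.5 * 0.756 * 83.8^2 = 0.5 * 0.756 * 7022.44 = 2654.4823 Pa
Step 2: Multiply by wing area and lift coefficient: L = 2654.4823 * 12.3 * 0.649
Step 3: L = 32650.1325 * 0.649 = 21189.9 N

21189.9


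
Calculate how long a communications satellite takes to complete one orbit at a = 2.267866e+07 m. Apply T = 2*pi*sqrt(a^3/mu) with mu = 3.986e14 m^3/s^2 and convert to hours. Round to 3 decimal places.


Step 1: a^3 / mu = 1.166413e+22 / 3.986e14 = 2.926273e+07
Step 2: sqrt(2.926273e+07) = 5409.5039 s
Step 3: T = 2*pi * 5409.5039 = 33988.92 s
Step 4: T in hours = 33988.92 / 3600 = 9.441 hours

9.441


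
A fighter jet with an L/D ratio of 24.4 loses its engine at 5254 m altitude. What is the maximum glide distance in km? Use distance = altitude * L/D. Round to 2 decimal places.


Step 1: Glide distance = altitude * L/D = 5254 * 24.4 = 128197.6 m
Step 2: Convert to km: 128197.6 / 1000 = 128.20 km

128.20


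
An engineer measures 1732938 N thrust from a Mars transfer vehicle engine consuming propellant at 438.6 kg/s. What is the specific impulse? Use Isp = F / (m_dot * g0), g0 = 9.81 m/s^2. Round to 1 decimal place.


Step 1: m_dot * g0 = 438.6 * 9.81 = 4302.67
Step 2: Isp = 1732938 / 4302.67 = 402.8 s

402.8


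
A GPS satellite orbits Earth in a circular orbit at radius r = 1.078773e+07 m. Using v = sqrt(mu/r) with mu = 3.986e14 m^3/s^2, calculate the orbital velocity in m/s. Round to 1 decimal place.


Step 1: mu / r = 3.986e14 / 1.078773e+07 = 36949386.0154
Step 2: v = sqrt(36949386.0154) = 6078.6 m/s

6078.6


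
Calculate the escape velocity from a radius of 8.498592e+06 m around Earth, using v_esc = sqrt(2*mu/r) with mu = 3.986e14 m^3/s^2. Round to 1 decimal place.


Step 1: 2*mu/r = 2 * 3.986e14 / 8.498592e+06 = 93803773.6133
Step 2: v_esc = sqrt(93803773.6133) = 9685.2 m/s

9685.2


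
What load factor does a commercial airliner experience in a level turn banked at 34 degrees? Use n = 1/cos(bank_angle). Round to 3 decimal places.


Step 1: Convert 34 degrees to radians = 0.593412
Step 2: cos(34 deg) = 0.829038
Step 3: n = 1 / 0.829038 = 1.206

1.206


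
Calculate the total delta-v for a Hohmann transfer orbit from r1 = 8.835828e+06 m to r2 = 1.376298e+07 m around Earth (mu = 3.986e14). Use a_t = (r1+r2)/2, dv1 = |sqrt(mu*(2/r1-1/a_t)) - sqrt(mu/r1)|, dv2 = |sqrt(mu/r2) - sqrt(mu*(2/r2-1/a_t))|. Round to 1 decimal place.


Step 1: Transfer semi-major axis a_t = (8.835828e+06 + 1.376298e+07) / 2 = 1.129940e+07 m
Step 2: v1 (circular at r1) = sqrt(mu/r1) = 6716.53 m/s
Step 3: v_t1 = sqrt(mu*(2/r1 - 1/a_t)) = 7412.65 m/s
Step 4: dv1 = |7412.65 - 6716.53| = 696.12 m/s
Step 5: v2 (circular at r2) = 5381.61 m/s, v_t2 = 4758.92 m/s
Step 6: dv2 = |5381.61 - 4758.92| = 622.69 m/s
Step 7: Total delta-v = 696.12 + 622.69 = 1318.8 m/s

1318.8


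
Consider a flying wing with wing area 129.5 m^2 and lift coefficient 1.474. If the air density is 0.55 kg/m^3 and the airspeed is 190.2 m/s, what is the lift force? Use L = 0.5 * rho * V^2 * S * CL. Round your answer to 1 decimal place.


Step 1: Calculate dynamic pressure q = 0.5 * 0.55 * 190.2^2 = 0.5 * 0.55 * 36176.04 = 9948.411 Pa
Step 2: Multiply by wing area and lift coefficient: L = 9948.411 * 129.5 * 1.474
Step 3: L = 1288319.2245 * 1.474 = 1898982.5 N

1898982.5


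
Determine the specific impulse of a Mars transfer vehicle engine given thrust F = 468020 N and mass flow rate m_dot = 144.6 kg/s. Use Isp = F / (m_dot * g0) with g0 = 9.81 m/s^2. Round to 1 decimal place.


Step 1: m_dot * g0 = 144.6 * 9.81 = 1418.53
Step 2: Isp = 468020 / 1418.53 = 329.9 s

329.9


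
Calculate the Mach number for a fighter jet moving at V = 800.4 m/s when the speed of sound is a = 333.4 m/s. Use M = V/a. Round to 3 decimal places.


Step 1: M = V / a = 800.4 / 333.4
Step 2: M = 2.401

2.401


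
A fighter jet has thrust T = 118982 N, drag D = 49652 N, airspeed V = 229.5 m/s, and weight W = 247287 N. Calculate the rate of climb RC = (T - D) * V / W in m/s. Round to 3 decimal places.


Step 1: Excess thrust = T - D = 118982 - 49652 = 69330 N
Step 2: Excess power = 69330 * 229.5 = 15911235.0 W
Step 3: RC = 15911235.0 / 247287 = 64.343 m/s

64.343


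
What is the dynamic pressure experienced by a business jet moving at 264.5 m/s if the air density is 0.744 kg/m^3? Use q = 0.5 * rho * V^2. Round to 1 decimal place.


Step 1: V^2 = 264.5^2 = 69960.25
Step 2: q = 0.5 * 0.744 * 69960.25
Step 3: q = 26025.2 Pa

26025.2


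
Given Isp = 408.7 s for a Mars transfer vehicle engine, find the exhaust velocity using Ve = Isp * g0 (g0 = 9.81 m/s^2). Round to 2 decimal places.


Step 1: Ve = Isp * g0 = 408.7 * 9.81
Step 2: Ve = 4009.35 m/s

4009.35


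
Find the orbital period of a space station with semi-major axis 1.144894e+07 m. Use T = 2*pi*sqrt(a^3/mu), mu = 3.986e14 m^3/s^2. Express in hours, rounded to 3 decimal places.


Step 1: a^3 / mu = 1.500707e+21 / 3.986e14 = 3.764944e+06
Step 2: sqrt(3.764944e+06) = 1940.3464 s
Step 3: T = 2*pi * 1940.3464 = 12191.56 s
Step 4: T in hours = 12191.56 / 3600 = 3.387 hours

3.387


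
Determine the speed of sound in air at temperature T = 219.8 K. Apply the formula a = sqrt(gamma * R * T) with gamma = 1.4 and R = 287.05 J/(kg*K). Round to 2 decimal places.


Step 1: gamma * R * T = 1.4 * 287.05 * 219.8 = 88331.026
Step 2: a = sqrt(88331.026) = 297.21 m/s

297.21


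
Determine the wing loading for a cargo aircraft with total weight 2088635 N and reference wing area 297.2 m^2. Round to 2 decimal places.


Step 1: Wing loading = W / S = 2088635 / 297.2
Step 2: Wing loading = 7027.71 N/m^2

7027.71


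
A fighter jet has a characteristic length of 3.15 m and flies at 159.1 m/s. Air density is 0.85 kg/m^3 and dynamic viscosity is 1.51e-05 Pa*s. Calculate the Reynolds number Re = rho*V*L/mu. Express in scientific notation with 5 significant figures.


Step 1: Numerator = rho * V * L = 0.85 * 159.1 * 3.15 = 425.99025
Step 2: Re = 425.99025 / 1.51e-05
Step 3: Re = 2.8211e+07

2.8211e+07


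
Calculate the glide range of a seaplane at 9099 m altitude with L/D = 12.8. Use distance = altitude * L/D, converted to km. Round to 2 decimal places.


Step 1: Glide distance = altitude * L/D = 9099 * 12.8 = 116467.2 m
Step 2: Convert to km: 116467.2 / 1000 = 116.47 km

116.47


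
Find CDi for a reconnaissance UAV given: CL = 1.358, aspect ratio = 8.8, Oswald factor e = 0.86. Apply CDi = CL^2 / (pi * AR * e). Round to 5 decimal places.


Step 1: CL^2 = 1.358^2 = 1.844164
Step 2: pi * AR * e = 3.14159 * 8.8 * 0.86 = 23.775573
Step 3: CDi = 1.844164 / 23.775573 = 0.07757

0.07757


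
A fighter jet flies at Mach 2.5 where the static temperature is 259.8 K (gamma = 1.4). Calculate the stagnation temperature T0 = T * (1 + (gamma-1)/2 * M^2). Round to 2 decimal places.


Step 1: (gamma-1)/2 = 0.2
Step 2: M^2 = 6.25
Step 3: 1 + 0.2 * 6.25 = 2.25
Step 4: T0 = 259.8 * 2.25 = 584.55 K

584.55


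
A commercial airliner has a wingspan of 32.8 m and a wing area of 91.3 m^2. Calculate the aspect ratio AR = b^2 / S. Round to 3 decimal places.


Step 1: b^2 = 32.8^2 = 1075.84
Step 2: AR = 1075.84 / 91.3 = 11.784

11.784


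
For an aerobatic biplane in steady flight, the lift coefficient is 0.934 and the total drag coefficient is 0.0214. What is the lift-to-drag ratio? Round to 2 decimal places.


Step 1: L/D = CL / CD = 0.934 / 0.0214
Step 2: L/D = 43.64

43.64


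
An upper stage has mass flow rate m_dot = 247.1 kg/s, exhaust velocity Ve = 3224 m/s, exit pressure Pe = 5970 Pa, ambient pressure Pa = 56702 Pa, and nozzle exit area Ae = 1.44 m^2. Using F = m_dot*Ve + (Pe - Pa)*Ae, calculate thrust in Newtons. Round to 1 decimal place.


Step 1: Momentum thrust = m_dot * Ve = 247.1 * 3224 = 796650.4 N
Step 2: Pressure thrust = (Pe - Pa) * Ae = (5970 - 56702) * 1.44 = -73054.08 N
Step 3: Total thrust F = 796650.4 + -73054.08 = 723596.3 N

723596.3


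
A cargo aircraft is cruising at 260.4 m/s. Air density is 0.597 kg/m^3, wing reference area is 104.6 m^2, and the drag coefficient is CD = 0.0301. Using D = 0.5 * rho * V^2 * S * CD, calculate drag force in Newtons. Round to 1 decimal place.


Step 1: Dynamic pressure q = 0.5 * 0.597 * 260.4^2 = 20240.7358 Pa
Step 2: Drag D = q * S * CD = 20240.7358 * 104.6 * 0.0301
Step 3: D = 63727.1 N

63727.1


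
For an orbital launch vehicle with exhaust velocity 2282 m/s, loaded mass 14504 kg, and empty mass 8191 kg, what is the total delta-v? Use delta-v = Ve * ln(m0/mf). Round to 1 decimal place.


Step 1: Mass ratio m0/mf = 14504 / 8191 = 1.770724
Step 2: ln(1.770724) = 0.571388
Step 3: delta-v = 2282 * 0.571388 = 1303.9 m/s

1303.9


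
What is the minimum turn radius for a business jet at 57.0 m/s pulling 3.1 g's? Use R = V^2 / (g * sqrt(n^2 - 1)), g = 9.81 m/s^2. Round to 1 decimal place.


Step 1: V^2 = 57.0^2 = 3249.0
Step 2: n^2 - 1 = 3.1^2 - 1 = 8.61
Step 3: sqrt(8.61) = 2.93428
Step 4: R = 3249.0 / (9.81 * 2.93428) = 112.9 m

112.9


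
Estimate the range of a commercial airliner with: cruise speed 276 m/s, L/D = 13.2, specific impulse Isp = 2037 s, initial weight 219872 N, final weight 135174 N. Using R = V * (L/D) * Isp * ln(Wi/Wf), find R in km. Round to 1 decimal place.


Step 1: Coefficient = V * (L/D) * Isp = 276 * 13.2 * 2037 = 7421198.4 m
Step 2: Wi/Wf = 219872 / 135174 = 1.626585
Step 3: ln(1.626585) = 0.486483
Step 4: R = 7421198.4 * 0.486483 = 3610284.8 m = 3610.3 km

3610.3


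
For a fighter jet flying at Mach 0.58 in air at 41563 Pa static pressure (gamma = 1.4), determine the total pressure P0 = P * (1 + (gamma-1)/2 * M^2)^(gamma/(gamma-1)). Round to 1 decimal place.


Step 1: (gamma-1)/2 * M^2 = 0.2 * 0.3364 = 0.06728
Step 2: 1 + 0.06728 = 1.06728
Step 3: Exponent gamma/(gamma-1) = 3.5
Step 4: P0 = 41563 * 1.06728^3.5 = 52201.3 Pa

52201.3


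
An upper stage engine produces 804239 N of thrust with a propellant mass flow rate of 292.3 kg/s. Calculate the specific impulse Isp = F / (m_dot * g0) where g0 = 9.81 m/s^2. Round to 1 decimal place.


Step 1: m_dot * g0 = 292.3 * 9.81 = 2867.46
Step 2: Isp = 804239 / 2867.46 = 280.5 s

280.5


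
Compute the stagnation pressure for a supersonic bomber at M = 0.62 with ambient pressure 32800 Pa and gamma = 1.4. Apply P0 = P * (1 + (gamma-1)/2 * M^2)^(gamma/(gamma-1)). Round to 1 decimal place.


Step 1: (gamma-1)/2 * M^2 = 0.2 * 0.3844 = 0.07688
Step 2: 1 + 0.07688 = 1.07688
Step 3: Exponent gamma/(gamma-1) = 3.5
Step 4: P0 = 32800 * 1.07688^3.5 = 42506.9 Pa

42506.9


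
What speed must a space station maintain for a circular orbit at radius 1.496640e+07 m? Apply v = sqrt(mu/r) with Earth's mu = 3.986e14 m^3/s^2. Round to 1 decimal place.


Step 1: mu / r = 3.986e14 / 1.496640e+07 = 26632991.2337
Step 2: v = sqrt(26632991.2337) = 5160.7 m/s

5160.7


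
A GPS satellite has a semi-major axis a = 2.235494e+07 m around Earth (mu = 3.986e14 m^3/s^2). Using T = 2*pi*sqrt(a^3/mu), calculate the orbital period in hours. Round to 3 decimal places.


Step 1: a^3 / mu = 1.117173e+22 / 3.986e14 = 2.802743e+07
Step 2: sqrt(2.802743e+07) = 5294.0936 s
Step 3: T = 2*pi * 5294.0936 = 33263.77 s
Step 4: T in hours = 33263.77 / 3600 = 9.240 hours

9.240


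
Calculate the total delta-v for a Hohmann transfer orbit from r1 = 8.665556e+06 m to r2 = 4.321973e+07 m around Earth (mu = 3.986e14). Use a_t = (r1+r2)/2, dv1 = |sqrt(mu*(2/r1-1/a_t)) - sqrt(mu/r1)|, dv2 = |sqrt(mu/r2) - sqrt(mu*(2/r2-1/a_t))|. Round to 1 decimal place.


Step 1: Transfer semi-major axis a_t = (8.665556e+06 + 4.321973e+07) / 2 = 2.594264e+07 m
Step 2: v1 (circular at r1) = sqrt(mu/r1) = 6782.2 m/s
Step 3: v_t1 = sqrt(mu*(2/r1 - 1/a_t)) = 8753.96 m/s
Step 4: dv1 = |8753.96 - 6782.2| = 1971.76 m/s
Step 5: v2 (circular at r2) = 3036.88 m/s, v_t2 = 1755.17 m/s
Step 6: dv2 = |3036.88 - 1755.17| = 1281.71 m/s
Step 7: Total delta-v = 1971.76 + 1281.71 = 3253.5 m/s

3253.5


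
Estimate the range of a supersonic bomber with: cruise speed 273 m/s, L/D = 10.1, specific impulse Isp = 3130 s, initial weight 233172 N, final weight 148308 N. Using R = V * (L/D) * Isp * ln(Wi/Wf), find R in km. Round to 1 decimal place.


Step 1: Coefficient = V * (L/D) * Isp = 273 * 10.1 * 3130 = 8630349.0 m
Step 2: Wi/Wf = 233172 / 148308 = 1.572215
Step 3: ln(1.572215) = 0.452485
Step 4: R = 8630349.0 * 0.452485 = 3905105.1 m = 3905.1 km

3905.1


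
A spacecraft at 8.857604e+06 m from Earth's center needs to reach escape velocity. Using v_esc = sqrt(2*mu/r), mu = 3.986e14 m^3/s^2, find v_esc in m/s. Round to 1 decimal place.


Step 1: 2*mu/r = 2 * 3.986e14 / 8.857604e+06 = 90001765.7145
Step 2: v_esc = sqrt(90001765.7145) = 9486.9 m/s

9486.9


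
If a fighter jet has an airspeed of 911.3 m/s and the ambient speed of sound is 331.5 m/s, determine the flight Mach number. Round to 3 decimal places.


Step 1: M = V / a = 911.3 / 331.5
Step 2: M = 2.749

2.749


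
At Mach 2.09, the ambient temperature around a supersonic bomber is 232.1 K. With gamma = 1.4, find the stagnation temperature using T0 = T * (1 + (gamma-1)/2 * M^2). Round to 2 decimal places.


Step 1: (gamma-1)/2 = 0.2
Step 2: M^2 = 4.3681
Step 3: 1 + 0.2 * 4.3681 = 1.87362
Step 4: T0 = 232.1 * 1.87362 = 434.87 K

434.87


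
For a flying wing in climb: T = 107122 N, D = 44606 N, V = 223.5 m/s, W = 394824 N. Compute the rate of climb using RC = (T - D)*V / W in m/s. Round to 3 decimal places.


Step 1: Excess thrust = T - D = 107122 - 44606 = 62516 N
Step 2: Excess power = 62516 * 223.5 = 13972326.0 W
Step 3: RC = 13972326.0 / 394824 = 35.389 m/s

35.389


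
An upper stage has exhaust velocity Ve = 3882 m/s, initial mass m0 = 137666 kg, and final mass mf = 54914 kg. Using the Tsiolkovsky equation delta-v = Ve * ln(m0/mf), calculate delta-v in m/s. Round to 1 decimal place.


Step 1: Mass ratio m0/mf = 137666 / 54914 = 2.506938
Step 2: ln(2.506938) = 0.919062
Step 3: delta-v = 3882 * 0.919062 = 3567.8 m/s

3567.8


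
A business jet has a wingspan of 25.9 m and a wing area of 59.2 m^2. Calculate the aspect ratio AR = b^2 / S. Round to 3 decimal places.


Step 1: b^2 = 25.9^2 = 670.81
Step 2: AR = 670.81 / 59.2 = 11.331

11.331


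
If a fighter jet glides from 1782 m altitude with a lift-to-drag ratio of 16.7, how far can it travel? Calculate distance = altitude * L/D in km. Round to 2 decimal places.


Step 1: Glide distance = altitude * L/D = 1782 * 16.7 = 29759.4 m
Step 2: Convert to km: 29759.4 / 1000 = 29.76 km

29.76


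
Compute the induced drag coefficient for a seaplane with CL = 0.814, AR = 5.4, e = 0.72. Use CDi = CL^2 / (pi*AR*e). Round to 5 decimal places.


Step 1: CL^2 = 0.814^2 = 0.662596
Step 2: pi * AR * e = 3.14159 * 5.4 * 0.72 = 12.214512
Step 3: CDi = 0.662596 / 12.214512 = 0.05425

0.05425


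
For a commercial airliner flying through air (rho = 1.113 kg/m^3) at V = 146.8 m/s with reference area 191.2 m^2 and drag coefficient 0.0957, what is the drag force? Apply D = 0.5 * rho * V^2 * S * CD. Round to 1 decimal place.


Step 1: Dynamic pressure q = 0.5 * 1.113 * 146.8^2 = 11992.7086 Pa
Step 2: Drag D = q * S * CD = 11992.7086 * 191.2 * 0.0957
Step 3: D = 219440.7 N

219440.7


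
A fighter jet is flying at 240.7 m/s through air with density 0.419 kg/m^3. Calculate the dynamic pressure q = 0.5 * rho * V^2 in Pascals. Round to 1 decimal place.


Step 1: V^2 = 240.7^2 = 57936.49
Step 2: q = 0.5 * 0.419 * 57936.49
Step 3: q = 12137.7 Pa

12137.7


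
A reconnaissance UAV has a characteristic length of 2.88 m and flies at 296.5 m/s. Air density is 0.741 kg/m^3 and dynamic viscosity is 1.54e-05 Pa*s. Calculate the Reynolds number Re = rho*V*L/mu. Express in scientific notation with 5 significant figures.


Step 1: Numerator = rho * V * L = 0.741 * 296.5 * 2.88 = 632.75472
Step 2: Re = 632.75472 / 1.54e-05
Step 3: Re = 4.1088e+07

4.1088e+07


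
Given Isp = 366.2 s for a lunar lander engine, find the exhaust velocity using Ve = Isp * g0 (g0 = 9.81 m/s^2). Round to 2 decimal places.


Step 1: Ve = Isp * g0 = 366.2 * 9.81
Step 2: Ve = 3592.42 m/s

3592.42


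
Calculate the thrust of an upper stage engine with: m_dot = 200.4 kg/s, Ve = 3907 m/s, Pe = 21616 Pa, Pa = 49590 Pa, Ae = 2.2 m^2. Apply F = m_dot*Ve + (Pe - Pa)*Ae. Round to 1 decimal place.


Step 1: Momentum thrust = m_dot * Ve = 200.4 * 3907 = 782962.8 N
Step 2: Pressure thrust = (Pe - Pa) * Ae = (21616 - 49590) * 2.2 = -61542.8 N
Step 3: Total thrust F = 782962.8 + -61542.8 = 721420.0 N

721420.0


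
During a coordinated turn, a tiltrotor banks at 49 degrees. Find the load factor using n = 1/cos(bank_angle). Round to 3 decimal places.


Step 1: Convert 49 degrees to radians = 0.855211
Step 2: cos(49 deg) = 0.656059
Step 3: n = 1 / 0.656059 = 1.524

1.524


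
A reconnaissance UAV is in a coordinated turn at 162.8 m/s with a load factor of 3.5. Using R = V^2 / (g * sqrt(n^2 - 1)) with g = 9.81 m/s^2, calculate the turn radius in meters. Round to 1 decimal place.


Step 1: V^2 = 162.8^2 = 26503.84
Step 2: n^2 - 1 = 3.5^2 - 1 = 11.25
Step 3: sqrt(11.25) = 3.354102
Step 4: R = 26503.84 / (9.81 * 3.354102) = 805.5 m

805.5


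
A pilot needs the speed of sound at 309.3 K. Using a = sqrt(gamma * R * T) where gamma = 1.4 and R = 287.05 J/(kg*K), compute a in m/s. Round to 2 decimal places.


Step 1: gamma * R * T = 1.4 * 287.05 * 309.3 = 124298.391
Step 2: a = sqrt(124298.391) = 352.56 m/s

352.56


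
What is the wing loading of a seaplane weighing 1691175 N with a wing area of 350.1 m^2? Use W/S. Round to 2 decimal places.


Step 1: Wing loading = W / S = 1691175 / 350.1
Step 2: Wing loading = 4830.55 N/m^2

4830.55


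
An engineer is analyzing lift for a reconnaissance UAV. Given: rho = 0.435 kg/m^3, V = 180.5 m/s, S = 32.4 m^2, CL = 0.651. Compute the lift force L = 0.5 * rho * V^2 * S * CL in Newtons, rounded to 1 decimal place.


Step 1: Calculate dynamic pressure q = 0.5 * 0.435 * 180.5^2 = 0.5 * 0.435 * 32580.25 = 7086.2044 Pa
Step 2: Multiply by wing area and lift coefficient: L = 7086.2044 * 32.4 * 0.651
Step 3: L = 229593.0217 * 0.651 = 149465.1 N

149465.1


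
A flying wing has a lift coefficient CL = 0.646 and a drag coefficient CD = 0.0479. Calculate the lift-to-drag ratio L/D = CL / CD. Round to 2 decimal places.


Step 1: L/D = CL / CD = 0.646 / 0.0479
Step 2: L/D = 13.49

13.49


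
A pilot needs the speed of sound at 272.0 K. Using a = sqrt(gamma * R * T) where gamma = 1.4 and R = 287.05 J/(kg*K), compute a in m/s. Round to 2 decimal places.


Step 1: gamma * R * T = 1.4 * 287.05 * 272.0 = 109308.64
Step 2: a = sqrt(109308.64) = 330.62 m/s

330.62


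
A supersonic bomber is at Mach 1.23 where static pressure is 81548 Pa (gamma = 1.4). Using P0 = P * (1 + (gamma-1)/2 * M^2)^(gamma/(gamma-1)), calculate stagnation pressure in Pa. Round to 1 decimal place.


Step 1: (gamma-1)/2 * M^2 = 0.2 * 1.5129 = 0.30258
Step 2: 1 + 0.30258 = 1.30258
Step 3: Exponent gamma/(gamma-1) = 3.5
Step 4: P0 = 81548 * 1.30258^3.5 = 205697.4 Pa

205697.4


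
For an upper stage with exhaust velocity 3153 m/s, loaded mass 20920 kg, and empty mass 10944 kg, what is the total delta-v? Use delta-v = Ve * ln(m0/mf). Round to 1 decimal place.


Step 1: Mass ratio m0/mf = 20920 / 10944 = 1.91155
Step 2: ln(1.91155) = 0.647914
Step 3: delta-v = 3153 * 0.647914 = 2042.9 m/s

2042.9


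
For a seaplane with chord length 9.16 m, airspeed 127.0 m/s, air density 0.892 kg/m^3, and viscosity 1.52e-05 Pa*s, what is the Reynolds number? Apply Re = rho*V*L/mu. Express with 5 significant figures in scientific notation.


Step 1: Numerator = rho * V * L = 0.892 * 127.0 * 9.16 = 1037.68144
Step 2: Re = 1037.68144 / 1.52e-05
Step 3: Re = 6.8269e+07

6.8269e+07


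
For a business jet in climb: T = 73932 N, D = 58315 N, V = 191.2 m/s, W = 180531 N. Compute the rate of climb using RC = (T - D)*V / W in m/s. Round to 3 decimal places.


Step 1: Excess thrust = T - D = 73932 - 58315 = 15617 N
Step 2: Excess power = 15617 * 191.2 = 2985970.4 W
Step 3: RC = 2985970.4 / 180531 = 16.540 m/s

16.540


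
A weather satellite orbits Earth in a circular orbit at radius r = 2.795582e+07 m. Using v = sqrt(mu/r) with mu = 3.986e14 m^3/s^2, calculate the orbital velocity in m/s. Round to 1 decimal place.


Step 1: mu / r = 3.986e14 / 2.795582e+07 = 14258211.7069
Step 2: v = sqrt(14258211.7069) = 3776.0 m/s

3776.0
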